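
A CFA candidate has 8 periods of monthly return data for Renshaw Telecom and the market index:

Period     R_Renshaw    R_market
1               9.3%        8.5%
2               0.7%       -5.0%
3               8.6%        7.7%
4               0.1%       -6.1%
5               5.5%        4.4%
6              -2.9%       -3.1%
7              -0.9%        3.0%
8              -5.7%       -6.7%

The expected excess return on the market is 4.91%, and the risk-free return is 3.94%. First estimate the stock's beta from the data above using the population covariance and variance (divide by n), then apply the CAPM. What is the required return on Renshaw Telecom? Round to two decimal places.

7.59%

Mean R_i = (9.3 + 0.7 + 8.6 + 0.1 + 5.5 − 2.9 − 0.9 − 5.7) / 8 = 1.8375%
Mean R_m = (8.5 − 5.0 + 7.7 − 6.1 + 4.4 − 3.1 + 3.0 − 6.7) / 8 = 0.3375%
Σ(R_i − R̄_i)(R_m − R̄_m) = 204.8788  ⇒  Cov = 204.8788 / 8 = 25.6099
Σ(R_m − R̄_m)² = 275.6988  ⇒  Var(R_m) = 275.6988 / 8 = 34.4624
β = Cov / Var(R_m) = 25.6099 / 34.4624 = 0.7431
E(R) = R_f + β × MRP = 3.94% + 0.7431 × 4.91% = 7.59%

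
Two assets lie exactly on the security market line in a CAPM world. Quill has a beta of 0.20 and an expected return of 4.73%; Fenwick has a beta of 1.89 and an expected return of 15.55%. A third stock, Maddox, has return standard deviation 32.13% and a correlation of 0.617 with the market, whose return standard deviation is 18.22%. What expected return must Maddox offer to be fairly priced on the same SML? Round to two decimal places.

10.42%

MRP = (15.55% − 4.73%) / (1.89 − 0.20) = 6.4024%
R_f = 4.73% − 0.20 × 6.4024% = 3.4495%
β_Maddox = ρ·σ_i/σ_m = 0.617 × 32.13 / 18.22 = 1.0880
E(R_Maddox) = R_f + β × MRP = 3.4495% + 1.0880 × 6.4024% = 10.42%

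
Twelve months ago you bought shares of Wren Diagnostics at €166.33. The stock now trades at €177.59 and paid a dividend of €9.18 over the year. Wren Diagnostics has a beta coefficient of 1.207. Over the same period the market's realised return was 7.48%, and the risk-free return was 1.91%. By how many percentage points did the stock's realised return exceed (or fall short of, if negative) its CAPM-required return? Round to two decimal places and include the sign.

+3.66%

Realised HPR = (P1 + D1 − P0) / P0 = (177.59 + 9.18 − 166.33) / 166.33 = 20.44 / 166.33 = 12.2888%
MRP = 7.48% − 1.91% = 5.57%
CAPM required = R_f + β·MRP = 1.91% + 1.207 × 5.57% = 8.63299%
α = realised − required = 12.2888% − 8.63299% = +3.66%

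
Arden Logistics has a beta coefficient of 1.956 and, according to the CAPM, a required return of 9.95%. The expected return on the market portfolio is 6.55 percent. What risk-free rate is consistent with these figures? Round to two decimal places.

E(R) = R_f + β(E(R_m) − R_f) = R_f(1 − β) + β·E(R_m)
9.95% = R_f × (1 − 1.956) + 1.956 × 6.55%
9.95% = R_f × -0.956 + 12.81180%
R_f = (9.95% − 12.81180%) / -0.956 = 2.99%

2.99%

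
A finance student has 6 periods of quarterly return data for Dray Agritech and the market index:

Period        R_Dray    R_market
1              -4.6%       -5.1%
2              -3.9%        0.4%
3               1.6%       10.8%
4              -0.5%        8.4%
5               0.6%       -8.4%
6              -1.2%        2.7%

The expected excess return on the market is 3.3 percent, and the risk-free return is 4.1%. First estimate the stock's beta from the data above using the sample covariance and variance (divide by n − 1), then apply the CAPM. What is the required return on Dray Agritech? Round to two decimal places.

Mean R_i = (-4.6 − 3.9 + 1.6 − 0.5 + 0.6 − 1.2) / 6 = -1.3333%
Mean R_m = (-5.1 + 0.4 + 10.8 + 8.4 − 8.4 + 2.7) / 6 = 1.4667%
Σ(R_i − R̄_i)(R_m − R̄_m) = 38.4333  ⇒  Cov = 38.4333 / 5 = 7.6867
Σ(R_m − R̄_m)² = 278.3133  ⇒  Var(R_m) = 278.3133 / 5 = 55.6627
β = Cov / Var(R_m) = 7.6867 / 55.6627 = 0.1381
E(R) = R_f + β × MRP = 4.1% + 0.1381 × 3.3% = 4.56%

4.56%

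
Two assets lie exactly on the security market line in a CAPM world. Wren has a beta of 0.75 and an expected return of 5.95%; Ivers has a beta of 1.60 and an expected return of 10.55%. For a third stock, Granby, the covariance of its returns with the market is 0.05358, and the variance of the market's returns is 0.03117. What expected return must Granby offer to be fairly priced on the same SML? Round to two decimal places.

11.19%

MRP = (10.55% − 5.95%) / (1.60 − 0.75) = 5.4118%
R_f = 5.95% − 0.75 × 5.4118% = 1.8912%
β_Granby = Cov / Var(R_m) = 0.05358 / 0.03117 = 1.7190
E(R_Granby) = R_f + β × MRP = 1.8912% + 1.7190 × 5.4118% = 11.19%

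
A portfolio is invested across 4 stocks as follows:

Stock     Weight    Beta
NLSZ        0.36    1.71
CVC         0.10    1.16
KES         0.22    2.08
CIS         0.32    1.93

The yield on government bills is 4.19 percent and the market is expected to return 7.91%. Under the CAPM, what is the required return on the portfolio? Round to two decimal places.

10.91%

β_P = Σ w_i β_i = 0.36×1.71 + 0.10×1.16 + 0.22×2.08 + 0.32×1.93 = 1.8068
MRP = 7.91% − 4.19% = 3.72%
E(R_P) = R_f + β_P × MRP = 4.19% + 1.8068 × 3.72% = 10.91%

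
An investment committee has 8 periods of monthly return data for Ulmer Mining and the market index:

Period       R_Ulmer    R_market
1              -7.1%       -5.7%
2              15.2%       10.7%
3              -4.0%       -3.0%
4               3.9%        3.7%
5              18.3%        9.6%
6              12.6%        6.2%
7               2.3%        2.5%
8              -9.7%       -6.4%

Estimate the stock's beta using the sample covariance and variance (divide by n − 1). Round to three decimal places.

1.561

Mean R_i = (-7.1 + 15.2 − 4.0 + 3.9 + 18.3 + 12.6 + 2.3 − 9.7) / 8 = 3.9375%
Mean R_m = (-5.7 + 10.7 − 3.0 + 3.7 + 9.6 + 6.2 + 2.5 − 6.4) / 8 = 2.2000%
Σ(R_i − R̄_i)(R_m − R̄_m) = 481.8700  ⇒  Cov = 481.8700 / 7 = 68.8386
Σ(R_m − R̄_m)² = 308.7600  ⇒  Var(R_m) = 308.7600 / 7 = 44.1086
β = Cov / Var(R_m) = 68.8386 / 44.1086 = 1.5607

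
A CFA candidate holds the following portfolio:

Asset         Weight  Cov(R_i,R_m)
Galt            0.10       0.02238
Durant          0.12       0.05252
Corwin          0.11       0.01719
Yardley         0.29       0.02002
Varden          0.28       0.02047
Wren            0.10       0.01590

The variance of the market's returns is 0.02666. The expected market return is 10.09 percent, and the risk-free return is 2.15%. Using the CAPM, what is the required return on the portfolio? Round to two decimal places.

β_Galt = 0.02238 / 0.02666 = 0.8395
β_Durant = 0.05252 / 0.02666 = 1.9700
β_Corwin = 0.01719 / 0.02666 = 0.6448
β_Yardley = 0.02002 / 0.02666 = 0.7509
β_Varden = 0.02047 / 0.02666 = 0.7678
β_Wren = 0.01590 / 0.02666 = 0.5964
β_P = Σ w_i β_i = 0.10×0.8395 + 0.12×1.9700 + 0.11×0.6448 + 0.29×0.7509 + 0.28×0.7678 + 0.10×0.5964 = 0.8837
MRP = 10.09% − 2.15% = 7.94%
E(R_P) = R_f + β_P × MRP = 2.15% + 0.8837 × 7.94% = 9.17%

9.17%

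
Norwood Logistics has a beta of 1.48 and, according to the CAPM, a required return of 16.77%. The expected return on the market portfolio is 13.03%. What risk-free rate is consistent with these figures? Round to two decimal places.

E(R) = R_f + β(E(R_m) − R_f) = R_f(1 − β) + β·E(R_m)
16.77% = R_f × (1 − 1.48) + 1.48 × 13.03%
16.77% = R_f × -0.48 + 19.2844%
R_f = (16.77% − 19.2844%) / -0.48 = 5.24%

5.24%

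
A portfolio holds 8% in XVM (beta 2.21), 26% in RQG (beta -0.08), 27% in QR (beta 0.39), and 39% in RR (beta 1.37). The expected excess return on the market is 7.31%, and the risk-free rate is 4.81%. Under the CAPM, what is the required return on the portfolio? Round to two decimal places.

β_P = Σ w_i β_i = 0.08×2.21 + 0.26×-0.08 + 0.27×0.39 + 0.39×1.37 = 0.7956
E(R_P) = R_f + β_P × MRP = 4.81% + 0.7956 × 7.31% = 10.63%

10.63%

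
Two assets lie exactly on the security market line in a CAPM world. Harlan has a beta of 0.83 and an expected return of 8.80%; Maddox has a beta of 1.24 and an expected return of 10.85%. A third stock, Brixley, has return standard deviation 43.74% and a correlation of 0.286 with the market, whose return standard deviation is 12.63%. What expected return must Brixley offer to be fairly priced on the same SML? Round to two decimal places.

MRP = (10.85% − 8.80%) / (1.24 − 0.83) = 5.0000%
R_f = 8.80% − 0.83 × 5.0000% = 4.6500%
β_Brixley = ρ·σ_i/σ_m = 0.286 × 43.74 / 12.63 = 0.9905
E(R_Brixley) = R_f + β × MRP = 4.6500% + 0.9905 × 5.0000% = 9.60%

9.60%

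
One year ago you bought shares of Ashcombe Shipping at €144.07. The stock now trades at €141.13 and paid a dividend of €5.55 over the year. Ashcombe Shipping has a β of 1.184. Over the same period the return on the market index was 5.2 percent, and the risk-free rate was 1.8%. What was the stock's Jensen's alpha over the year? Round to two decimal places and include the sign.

-4.01%

Realised HPR = (P1 + D1 − P0) / P0 = (141.13 + 5.55 − 144.07) / 144.07 = 2.61 / 144.07 = 1.8116%
MRP = 5.2% − 1.8% = 3.40%
CAPM required = R_f + β·MRP = 1.8% + 1.184 × 3.4% = 5.8256%
α = realised − required = 1.8116% − 5.8256% = -4.01%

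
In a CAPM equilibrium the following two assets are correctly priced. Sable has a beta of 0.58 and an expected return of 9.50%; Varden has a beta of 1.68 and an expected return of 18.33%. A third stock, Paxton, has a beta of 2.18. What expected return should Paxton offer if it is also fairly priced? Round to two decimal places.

MRP (SML slope) = (18.33% − 9.50%) / (1.68 − 0.58) = 8.83% / 1.10 = 8.0273%
R_f (intercept) = 9.50% − 0.58 × 8.0273% = 4.8442%
E(R_Paxton) = R_f + β × MRP = 4.8442% + 2.18 × 8.0273% = 22.34%

22.34%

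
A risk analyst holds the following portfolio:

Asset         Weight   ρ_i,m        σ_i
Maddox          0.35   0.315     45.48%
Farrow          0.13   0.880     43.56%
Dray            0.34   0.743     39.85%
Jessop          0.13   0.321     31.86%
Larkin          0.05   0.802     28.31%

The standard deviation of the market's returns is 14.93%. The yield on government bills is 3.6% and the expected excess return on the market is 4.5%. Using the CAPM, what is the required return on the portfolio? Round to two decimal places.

10.39%

β_Maddox = 0.315 × 45.48% / 14.93% = 0.9596
β_Farrow = 0.880 × 43.56% / 14.93% = 2.5675
β_Dray = 0.743 × 39.85% / 14.93% = 1.9832
β_Jessop = 0.321 × 31.86% / 14.93% = 0.6850
β_Larkin = 0.802 × 28.31% / 14.93% = 1.5207
β_P = Σ w_i β_i = 0.35×0.9596 + 0.13×2.5675 + 0.34×1.9832 + 0.13×0.6850 + 0.05×1.5207 = 1.5090
E(R_P) = R_f + β_P × MRP = 3.6% + 1.5090 × 4.5% = 10.39%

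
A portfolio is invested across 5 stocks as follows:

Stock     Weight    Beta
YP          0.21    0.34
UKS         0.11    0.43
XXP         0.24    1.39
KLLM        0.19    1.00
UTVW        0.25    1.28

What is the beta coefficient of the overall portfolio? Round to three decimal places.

β_P = Σ w_i β_i = 0.21×0.34 + 0.11×0.43 + 0.24×1.39 + 0.19×1.00 + 0.25×1.28 = 0.9623

0.962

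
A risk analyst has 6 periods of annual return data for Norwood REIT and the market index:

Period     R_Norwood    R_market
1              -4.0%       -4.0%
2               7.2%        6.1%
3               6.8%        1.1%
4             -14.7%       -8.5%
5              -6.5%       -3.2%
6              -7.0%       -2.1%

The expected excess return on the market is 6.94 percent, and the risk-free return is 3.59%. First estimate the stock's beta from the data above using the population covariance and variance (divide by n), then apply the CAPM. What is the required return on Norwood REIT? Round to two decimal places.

Mean R_i = (-4.0 + 7.2 + 6.8 − 14.7 − 6.5 − 7.0) / 6 = -3.0333%
Mean R_m = (-4.0 + 6.1 + 1.1 − 8.5 − 3.2 − 2.1) / 6 = -1.7667%
Σ(R_i − R̄_i)(R_m − R̄_m) = 195.6967  ⇒  Cov = 195.6967 / 6 = 32.6161
Σ(R_m − R̄_m)² = 122.5933  ⇒  Var(R_m) = 122.5933 / 6 = 20.4322
β = Cov / Var(R_m) = 32.6161 / 20.4322 = 1.5963
E(R) = R_f + β × MRP = 3.59% + 1.5963 × 6.94% = 14.67%

14.67%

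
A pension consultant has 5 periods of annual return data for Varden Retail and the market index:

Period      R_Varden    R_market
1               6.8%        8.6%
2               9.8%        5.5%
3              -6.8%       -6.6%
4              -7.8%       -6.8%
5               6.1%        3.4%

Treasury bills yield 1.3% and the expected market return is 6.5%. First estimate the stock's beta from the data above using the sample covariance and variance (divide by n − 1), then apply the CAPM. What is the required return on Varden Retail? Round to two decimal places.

7.07%

Mean R_i = (6.8 + 9.8 − 6.8 − 7.8 + 6.1) / 5 = 1.6200%
Mean R_m = (8.6 + 5.5 − 6.6 − 6.8 + 3.4) / 5 = 0.8200%
Σ(R_i − R̄_i)(R_m − R̄_m) = 224.3980  ⇒  Cov = 224.3980 / 4 = 56.0995
Σ(R_m − R̄_m)² = 202.2080  ⇒  Var(R_m) = 202.2080 / 4 = 50.5520
β = Cov / Var(R_m) = 56.0995 / 50.5520 = 1.1097
MRP = 6.5% − 1.3% = 5.20%
E(R) = R_f + β × MRP = 1.3% + 1.1097 × 5.2% = 7.07%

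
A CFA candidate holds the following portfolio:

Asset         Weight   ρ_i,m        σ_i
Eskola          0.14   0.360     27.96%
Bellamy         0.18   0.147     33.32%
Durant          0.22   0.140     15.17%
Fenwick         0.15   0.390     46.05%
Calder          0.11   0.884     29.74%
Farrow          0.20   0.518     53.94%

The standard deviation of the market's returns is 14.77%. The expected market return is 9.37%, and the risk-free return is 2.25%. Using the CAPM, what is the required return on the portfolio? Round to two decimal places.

β_Eskola = 0.360 × 27.96% / 14.77% = 0.6815
β_Bellamy = 0.147 × 33.32% / 14.77% = 0.3316
β_Durant = 0.140 × 15.17% / 14.77% = 0.1438
β_Fenwick = 0.390 × 46.05% / 14.77% = 1.2159
β_Calder = 0.884 × 29.74% / 14.77% = 1.7800
β_Farrow = 0.518 × 53.94% / 14.77% = 1.8917
β_P = Σ w_i β_i = 0.14×0.6815 + 0.18×0.3316 + 0.22×0.1438 + 0.15×1.2159 + 0.11×1.7800 + 0.20×1.8917 = 0.9433
MRP = 9.37% − 2.25% = 7.12%
E(R_P) = R_f + β_P × MRP = 2.25% + 0.9433 × 7.12% = 8.97%

8.97%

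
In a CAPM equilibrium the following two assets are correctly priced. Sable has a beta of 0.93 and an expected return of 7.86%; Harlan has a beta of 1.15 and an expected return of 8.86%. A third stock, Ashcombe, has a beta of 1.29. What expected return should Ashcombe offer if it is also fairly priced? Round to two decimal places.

MRP (SML slope) = (8.86% − 7.86%) / (1.15 − 0.93) = 1.00% / 0.22 = 4.5455%
R_f (intercept) = 7.86% − 0.93 × 4.5455% = 3.6327%
E(R_Ashcombe) = R_f + β × MRP = 3.6327% + 1.29 × 4.5455% = 9.50%

9.50%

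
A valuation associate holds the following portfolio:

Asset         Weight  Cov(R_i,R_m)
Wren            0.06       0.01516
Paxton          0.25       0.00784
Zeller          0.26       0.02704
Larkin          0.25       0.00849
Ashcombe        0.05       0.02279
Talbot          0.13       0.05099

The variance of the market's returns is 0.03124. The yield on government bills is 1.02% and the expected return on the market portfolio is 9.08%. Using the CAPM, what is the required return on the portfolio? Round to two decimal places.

β_Wren = 0.01516 / 0.03124 = 0.4853
β_Paxton = 0.00784 / 0.03124 = 0.2510
β_Zeller = 0.02704 / 0.03124 = 0.8656
β_Larkin = 0.00849 / 0.03124 = 0.2718
β_Ashcombe = 0.02279 / 0.03124 = 0.7295
β_Talbot = 0.05099 / 0.03124 = 1.6322
β_P = Σ w_i β_i = 0.06×0.4853 + 0.25×0.2510 + 0.26×0.8656 + 0.25×0.2718 + 0.05×0.7295 + 0.13×1.6322 = 0.6335
MRP = 9.08% − 1.02% = 8.06%
E(R_P) = R_f + β_P × MRP = 1.02% + 0.6335 × 8.06% = 6.13%

6.13%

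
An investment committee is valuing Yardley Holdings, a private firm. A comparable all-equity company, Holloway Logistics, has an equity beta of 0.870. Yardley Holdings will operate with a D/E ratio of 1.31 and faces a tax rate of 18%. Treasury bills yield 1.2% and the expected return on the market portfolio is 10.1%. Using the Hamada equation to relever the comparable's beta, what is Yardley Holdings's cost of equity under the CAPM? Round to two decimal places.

17.26%

β_L = β_U × [1 + (1 − t)(D/E)] = 0.870 × [1 + (1 − 0.18) × 1.31]
    = 0.870 × [1 + 0.82 × 1.31] = 0.870 × 2.0742 = 1.8046
MRP = 10.1% − 1.2% = 8.90%
E(R) = R_f + β_L × MRP = 1.2% + 1.8046 × 8.9% = 17.26%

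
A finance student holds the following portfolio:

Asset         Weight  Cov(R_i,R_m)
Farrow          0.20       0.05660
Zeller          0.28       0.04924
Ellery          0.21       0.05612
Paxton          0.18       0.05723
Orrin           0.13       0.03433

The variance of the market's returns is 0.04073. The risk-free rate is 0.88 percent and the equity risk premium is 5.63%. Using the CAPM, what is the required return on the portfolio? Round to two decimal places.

β_Farrow = 0.05660 / 0.04073 = 1.3896
β_Zeller = 0.04924 / 0.04073 = 1.2089
β_Ellery = 0.05612 / 0.04073 = 1.3779
β_Paxton = 0.05723 / 0.04073 = 1.4051
β_Orrin = 0.03433 / 0.04073 = 0.8429
β_P = Σ w_i β_i = 0.20×1.3896 + 0.28×1.2089 + 0.21×1.3779 + 0.18×1.4051 + 0.13×0.8429 = 1.2683
E(R_P) = R_f + β_P × MRP = 0.88% + 1.2683 × 5.63% = 8.02%

8.02%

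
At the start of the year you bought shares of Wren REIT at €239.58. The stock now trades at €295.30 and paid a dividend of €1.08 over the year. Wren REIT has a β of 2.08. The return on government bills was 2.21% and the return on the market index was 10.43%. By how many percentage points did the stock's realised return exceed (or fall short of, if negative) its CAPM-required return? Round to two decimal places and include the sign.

+4.40%

Realised HPR = (P1 + D1 − P0) / P0 = (295.30 + 1.08 − 239.58) / 239.58 = 56.80 / 239.58 = 23.7082%
MRP = 10.43% − 2.21% = 8.22%
CAPM required = R_f + β·MRP = 2.21% + 2.08 × 8.22% = 19.3076%
α = realised − required = 23.7082% − 19.3076% = +4.40%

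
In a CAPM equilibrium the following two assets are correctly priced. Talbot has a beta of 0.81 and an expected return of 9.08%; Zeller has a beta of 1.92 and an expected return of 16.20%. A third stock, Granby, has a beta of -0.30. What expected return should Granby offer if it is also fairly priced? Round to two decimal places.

1.96%

MRP (SML slope) = (16.20% − 9.08%) / (1.92 − 0.81) = 7.12% / 1.11 = 6.4144%
R_f (intercept) = 9.08% − 0.81 × 6.4144% = 3.8843%
E(R_Granby) = R_f + β × MRP = 3.8843% + -0.30 × 6.4144% = 1.96%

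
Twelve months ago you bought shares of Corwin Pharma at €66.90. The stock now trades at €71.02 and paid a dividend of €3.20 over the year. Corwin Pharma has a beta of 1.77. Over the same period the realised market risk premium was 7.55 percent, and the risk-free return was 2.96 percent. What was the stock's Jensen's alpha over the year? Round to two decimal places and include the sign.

-5.38%

Realised HPR = (P1 + D1 − P0) / P0 = (71.02 + 3.20 − 66.90) / 66.90 = 7.32 / 66.90 = 10.9417%
CAPM required = R_f + β·MRP = 2.96% + 1.77 × 7.55% = 16.3235%
α = realised − required = 10.9417% − 16.3235% = -5.38%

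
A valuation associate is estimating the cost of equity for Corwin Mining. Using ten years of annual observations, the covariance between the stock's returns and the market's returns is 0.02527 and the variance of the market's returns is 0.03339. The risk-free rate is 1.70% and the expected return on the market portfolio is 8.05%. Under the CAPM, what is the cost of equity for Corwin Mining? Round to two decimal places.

β = Cov(R_i, R_m) / Var(R_m) = 0.02527 / 0.03339 = 0.7568
MRP = 8.05% − 1.70% = 6.35%
E(R) = R_f + β × MRP = 1.70% + 0.7568 × 6.35% = 6.51%

6.51%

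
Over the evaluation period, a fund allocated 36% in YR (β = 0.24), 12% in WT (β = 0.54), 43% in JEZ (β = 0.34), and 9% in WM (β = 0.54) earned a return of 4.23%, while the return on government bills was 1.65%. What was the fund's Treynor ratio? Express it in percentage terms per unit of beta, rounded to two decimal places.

7.46%

β_P = 0.36×0.24 + 0.12×0.54 + 0.43×0.34 + 0.09×0.54 = 0.3460
Treynor = (R_P − R_f) / β_P = (4.23% − 1.65%) / 0.3460 = 2.58% / 0.3460 = 7.46%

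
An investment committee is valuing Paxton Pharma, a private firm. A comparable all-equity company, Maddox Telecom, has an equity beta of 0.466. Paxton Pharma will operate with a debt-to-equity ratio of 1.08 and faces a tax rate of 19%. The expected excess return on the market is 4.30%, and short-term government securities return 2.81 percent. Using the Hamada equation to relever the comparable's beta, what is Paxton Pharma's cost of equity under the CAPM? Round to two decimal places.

6.57%

β_L = β_U × [1 + (1 − t)(D/E)] = 0.466 × [1 + (1 − 0.19) × 1.08]
    = 0.466 × [1 + 0.81 × 1.08] = 0.466 × 1.8748 = 0.8737
E(R) = R_f + β_L × MRP = 2.81% + 0.8737 × 4.30% = 6.57%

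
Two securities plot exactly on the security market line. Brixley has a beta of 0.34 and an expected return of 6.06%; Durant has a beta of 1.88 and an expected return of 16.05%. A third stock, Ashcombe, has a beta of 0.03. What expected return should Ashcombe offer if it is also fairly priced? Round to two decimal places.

4.05%

MRP (SML slope) = (16.05% − 6.06%) / (1.88 − 0.34) = 9.99% / 1.54 = 6.4870%
R_f (intercept) = 6.06% − 0.34 × 6.4870% = 3.8544%
E(R_Ashcombe) = R_f + β × MRP = 3.8544% + 0.03 × 6.4870% = 4.05%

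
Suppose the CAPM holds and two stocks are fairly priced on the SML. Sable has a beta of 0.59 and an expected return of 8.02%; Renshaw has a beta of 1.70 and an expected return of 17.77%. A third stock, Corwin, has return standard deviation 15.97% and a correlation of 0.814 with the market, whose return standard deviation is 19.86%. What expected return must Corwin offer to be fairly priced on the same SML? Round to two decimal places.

8.59%

MRP = (17.77% − 8.02%) / (1.70 − 0.59) = 8.7838%
R_f = 8.02% − 0.59 × 8.7838% = 2.8376%
β_Corwin = ρ·σ_i/σ_m = 0.814 × 15.97 / 19.86 = 0.6546
E(R_Corwin) = R_f + β × MRP = 2.8376% + 0.6546 × 8.7838% = 8.59%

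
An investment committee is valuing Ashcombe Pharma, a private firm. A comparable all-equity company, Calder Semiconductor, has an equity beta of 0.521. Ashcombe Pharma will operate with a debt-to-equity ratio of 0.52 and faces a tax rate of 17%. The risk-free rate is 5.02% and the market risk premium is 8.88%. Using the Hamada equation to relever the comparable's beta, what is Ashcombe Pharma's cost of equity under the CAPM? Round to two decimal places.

11.64%

β_L = β_U × [1 + (1 − t)(D/E)] = 0.521 × [1 + (1 − 0.17) × 0.52]
    = 0.521 × [1 + 0.83 × 0.52] = 0.521 × 1.4316 = 0.7459
E(R) = R_f + β_L × MRP = 5.02% + 0.7459 × 8.88% = 11.64%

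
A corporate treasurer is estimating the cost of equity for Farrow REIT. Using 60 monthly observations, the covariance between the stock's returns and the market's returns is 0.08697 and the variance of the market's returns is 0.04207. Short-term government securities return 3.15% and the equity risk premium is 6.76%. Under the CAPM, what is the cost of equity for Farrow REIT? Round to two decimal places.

17.12%

β = Cov(R_i, R_m) / Var(R_m) = 0.08697 / 0.04207 = 2.0673
E(R) = R_f + β × MRP = 3.15% + 2.0673 × 6.76% = 17.12%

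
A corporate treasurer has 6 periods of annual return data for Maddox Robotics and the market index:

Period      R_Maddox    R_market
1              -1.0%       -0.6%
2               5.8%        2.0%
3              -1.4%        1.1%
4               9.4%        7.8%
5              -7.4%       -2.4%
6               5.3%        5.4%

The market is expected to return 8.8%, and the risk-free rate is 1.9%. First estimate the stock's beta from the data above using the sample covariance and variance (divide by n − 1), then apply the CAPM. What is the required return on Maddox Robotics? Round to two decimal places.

Mean R_i = (-1.0 + 5.8 − 1.4 + 9.4 − 7.4 + 5.3) / 6 = 1.7833%
Mean R_m = (-0.6 + 2.0 + 1.1 + 7.8 − 2.4 + 5.4) / 6 = 2.2167%
Σ(R_i − R̄_i)(R_m − R̄_m) = 106.6417  ⇒  Cov = 106.6417 / 5 = 21.3283
Σ(R_m − R̄_m)² = 71.8483  ⇒  Var(R_m) = 71.8483 / 5 = 14.3697
β = Cov / Var(R_m) = 21.3283 / 14.3697 = 1.4843
MRP = 8.8% − 1.9% = 6.90%
E(R) = R_f + β × MRP = 1.9% + 1.4843 × 6.9% = 12.14%

12.14%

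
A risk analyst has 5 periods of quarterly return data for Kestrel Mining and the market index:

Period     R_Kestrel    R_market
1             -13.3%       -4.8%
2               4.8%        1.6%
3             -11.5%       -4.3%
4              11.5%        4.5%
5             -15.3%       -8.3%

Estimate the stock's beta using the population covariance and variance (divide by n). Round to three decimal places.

Mean R_i = (-13.3 + 4.8 − 11.5 + 11.5 − 15.3) / 5 = -4.7600%
Mean R_m = (-4.8 + 1.6 − 4.3 + 4.5 − 8.3) / 5 = -2.2600%
Σ(R_i − R̄_i)(R_m − R̄_m) = 245.9220  ⇒  Cov = 245.9220 / 5 = 49.1844
Σ(R_m − R̄_m)² = 107.6920  ⇒  Var(R_m) = 107.6920 / 5 = 21.5384
β = Cov / Var(R_m) = 49.1844 / 21.5384 = 2.2836

2.284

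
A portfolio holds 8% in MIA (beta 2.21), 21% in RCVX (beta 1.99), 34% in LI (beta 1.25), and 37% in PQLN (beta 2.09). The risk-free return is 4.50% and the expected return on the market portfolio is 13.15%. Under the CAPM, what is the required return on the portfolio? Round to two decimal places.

β_P = Σ w_i β_i = 0.08×2.21 + 0.21×1.99 + 0.34×1.25 + 0.37×2.09 = 1.7930
MRP = 13.15% − 4.50% = 8.65%
E(R_P) = R_f + β_P × MRP = 4.50% + 1.7930 × 8.65% = 20.01%

20.01%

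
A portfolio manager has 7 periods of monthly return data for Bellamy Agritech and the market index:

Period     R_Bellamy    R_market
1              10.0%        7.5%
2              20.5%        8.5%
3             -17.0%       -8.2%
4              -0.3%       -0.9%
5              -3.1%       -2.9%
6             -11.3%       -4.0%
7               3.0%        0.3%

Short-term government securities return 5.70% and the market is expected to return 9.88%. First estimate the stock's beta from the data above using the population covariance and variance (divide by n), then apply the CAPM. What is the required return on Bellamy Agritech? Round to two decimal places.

14.10%

Mean R_i = (10.0 + 20.5 − 17.0 − 0.3 − 3.1 − 11.3 + 3.0) / 7 = 0.2571%
Mean R_m = (7.5 + 8.5 − 8.2 − 0.9 − 2.9 − 4.0 + 0.3) / 7 = 0.0429%
Σ(R_i − R̄_i)(R_m − R̄_m) = 443.9329  ⇒  Cov = 443.9329 / 7 = 63.4190
Σ(R_m − R̄_m)² = 221.0371  ⇒  Var(R_m) = 221.0371 / 7 = 31.5767
β = Cov / Var(R_m) = 63.4190 / 31.5767 = 2.0084
MRP = 9.88% − 5.70% = 4.18%
E(R) = R_f + β × MRP = 5.70% + 2.0084 × 4.18% = 14.10%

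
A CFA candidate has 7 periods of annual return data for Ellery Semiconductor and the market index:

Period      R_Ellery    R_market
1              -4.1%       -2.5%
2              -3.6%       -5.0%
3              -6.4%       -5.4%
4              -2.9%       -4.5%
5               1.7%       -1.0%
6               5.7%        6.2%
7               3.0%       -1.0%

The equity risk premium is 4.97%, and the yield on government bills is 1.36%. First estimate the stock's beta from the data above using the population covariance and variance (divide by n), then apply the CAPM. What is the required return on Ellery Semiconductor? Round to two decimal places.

Mean R_i = (-4.1 − 3.6 − 6.4 − 2.9 + 1.7 + 5.7 + 3.0) / 7 = -0.9429%
Mean R_m = (-2.5 − 5.0 − 5.4 − 4.5 − 1.0 + 6.2 − 1.0) / 7 = -1.8857%
Σ(R_i − R̄_i)(R_m − R̄_m) = 94.0543  ⇒  Cov = 94.0543 / 7 = 13.4363
Σ(R_m − R̄_m)² = 96.2086  ⇒  Var(R_m) = 96.2086 / 7 = 13.7441
β = Cov / Var(R_m) = 13.4363 / 13.7441 = 0.9776
E(R) = R_f + β × MRP = 1.36% + 0.9776 × 4.97% = 6.22%

6.22%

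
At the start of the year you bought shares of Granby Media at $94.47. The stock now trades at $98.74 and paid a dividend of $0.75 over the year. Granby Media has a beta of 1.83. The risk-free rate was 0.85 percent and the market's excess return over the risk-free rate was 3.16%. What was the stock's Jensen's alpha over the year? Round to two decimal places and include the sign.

Realised HPR = (P1 + D1 − P0) / P0 = (98.74 + 0.75 − 94.47) / 94.47 = 5.02 / 94.47 = 5.3139%
CAPM required = R_f + β·MRP = 0.85% + 1.83 × 3.16% = 6.6328%
α = realised − required = 5.3139% − 6.6328% = -1.32%

-1.32%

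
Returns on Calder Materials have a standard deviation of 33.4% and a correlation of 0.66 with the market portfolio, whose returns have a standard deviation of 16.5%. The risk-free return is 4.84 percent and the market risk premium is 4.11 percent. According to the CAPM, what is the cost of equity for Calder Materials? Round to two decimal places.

10.33%

β = ρ × σ_i / σ_m = 0.66 × 33.4% / 16.5% = 1.3360
E(R) = 4.84% + 1.3360 × 4.11% = 10.33%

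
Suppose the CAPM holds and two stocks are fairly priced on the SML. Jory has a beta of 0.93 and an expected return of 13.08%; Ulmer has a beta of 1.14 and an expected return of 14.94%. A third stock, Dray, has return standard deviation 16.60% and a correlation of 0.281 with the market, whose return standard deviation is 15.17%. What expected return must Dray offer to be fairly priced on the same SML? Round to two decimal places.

7.57%

MRP = (14.94% − 13.08%) / (1.14 − 0.93) = 8.8571%
R_f = 13.08% − 0.93 × 8.8571% = 4.8429%
β_Dray = ρ·σ_i/σ_m = 0.281 × 16.60 / 15.17 = 0.3075
E(R_Dray) = R_f + β × MRP = 4.8429% + 0.3075 × 8.8571% = 7.57%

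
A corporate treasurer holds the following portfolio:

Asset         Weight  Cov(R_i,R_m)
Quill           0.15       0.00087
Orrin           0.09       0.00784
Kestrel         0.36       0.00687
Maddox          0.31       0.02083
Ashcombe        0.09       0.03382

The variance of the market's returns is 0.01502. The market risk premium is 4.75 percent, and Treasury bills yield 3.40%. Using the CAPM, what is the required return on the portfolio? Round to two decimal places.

β_Quill = 0.00087 / 0.01502 = 0.0579
β_Orrin = 0.00784 / 0.01502 = 0.5220
β_Kestrel = 0.00687 / 0.01502 = 0.4574
β_Maddox = 0.02083 / 0.01502 = 1.3868
β_Ashcombe = 0.03382 / 0.01502 = 2.2517
β_P = Σ w_i β_i = 0.15×0.0579 + 0.09×0.5220 + 0.36×0.4574 + 0.31×1.3868 + 0.09×2.2517 = 0.8529
E(R_P) = R_f + β_P × MRP = 3.40% + 0.8529 × 4.75% = 7.45%

7.45%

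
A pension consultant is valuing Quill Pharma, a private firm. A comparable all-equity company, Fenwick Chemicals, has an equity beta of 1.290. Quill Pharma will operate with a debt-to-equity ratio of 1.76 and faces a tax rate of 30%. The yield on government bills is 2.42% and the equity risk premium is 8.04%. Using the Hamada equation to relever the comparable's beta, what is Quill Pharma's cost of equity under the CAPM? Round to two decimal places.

25.57%

β_L = β_U × [1 + (1 − t)(D/E)] = 1.290 × [1 + (1 − 0.30) × 1.76]
    = 1.290 × [1 + 0.70 × 1.76] = 1.290 × 2.2320 = 2.8793
E(R) = R_f + β_L × MRP = 2.42% + 2.8793 × 8.04% = 25.57%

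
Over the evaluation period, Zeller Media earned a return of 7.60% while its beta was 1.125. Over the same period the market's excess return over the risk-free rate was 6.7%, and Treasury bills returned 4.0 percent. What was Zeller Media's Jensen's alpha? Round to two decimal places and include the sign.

CAPM benchmark = R_f + β(R_m − R_f) = 4.0% + 1.125 × 6.7% = 11.5375%
α = actual − benchmark = 7.60% − 11.5375% = -3.94%

-3.94%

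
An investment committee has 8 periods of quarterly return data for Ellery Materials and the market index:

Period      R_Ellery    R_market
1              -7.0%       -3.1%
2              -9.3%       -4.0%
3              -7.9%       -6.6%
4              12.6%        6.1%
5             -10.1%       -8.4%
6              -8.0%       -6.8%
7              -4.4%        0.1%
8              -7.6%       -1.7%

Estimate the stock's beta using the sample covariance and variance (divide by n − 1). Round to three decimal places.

1.401

Mean R_i = (-7.0 − 9.3 − 7.9 + 12.6 − 10.1 − 8.0 − 4.4 − 7.6) / 8 = -5.2125%
Mean R_m = (-3.1 − 4.0 − 6.6 + 6.1 − 8.4 − 6.8 + 0.1 − 1.7) / 8 = -3.0500%
Σ(R_i − R̄_i)(R_m − R̄_m) = 212.4350  ⇒  Cov = 212.4350 / 7 = 30.3479
Σ(R_m − R̄_m)² = 151.6600  ⇒  Var(R_m) = 151.6600 / 7 = 21.6657
β = Cov / Var(R_m) = 30.3479 / 21.6657 = 1.4007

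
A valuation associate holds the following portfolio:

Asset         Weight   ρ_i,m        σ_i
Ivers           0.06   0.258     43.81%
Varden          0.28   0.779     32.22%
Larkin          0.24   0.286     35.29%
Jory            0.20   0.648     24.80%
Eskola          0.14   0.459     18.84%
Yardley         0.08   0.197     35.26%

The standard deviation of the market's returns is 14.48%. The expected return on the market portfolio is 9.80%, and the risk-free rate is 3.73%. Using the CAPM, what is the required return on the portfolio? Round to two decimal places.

β_Ivers = 0.258 × 43.81% / 14.48% = 0.7806
β_Varden = 0.779 × 32.22% / 14.48% = 1.7334
β_Larkin = 0.286 × 35.29% / 14.48% = 0.6970
β_Jory = 0.648 × 24.80% / 14.48% = 1.1098
β_Eskola = 0.459 × 18.84% / 14.48% = 0.5972
β_Yardley = 0.197 × 35.26% / 14.48% = 0.4797
β_P = Σ w_i β_i = 0.06×0.7806 + 0.28×1.7334 + 0.24×0.6970 + 0.20×1.1098 + 0.14×0.5972 + 0.08×0.4797 = 1.0434
MRP = 9.80% − 3.73% = 6.07%
E(R_P) = R_f + β_P × MRP = 3.73% + 1.0434 × 6.07% = 10.06%

10.06%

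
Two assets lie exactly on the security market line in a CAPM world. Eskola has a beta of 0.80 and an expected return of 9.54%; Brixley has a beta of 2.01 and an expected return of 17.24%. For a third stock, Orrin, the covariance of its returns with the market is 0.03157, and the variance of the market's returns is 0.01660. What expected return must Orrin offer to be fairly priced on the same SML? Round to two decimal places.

MRP = (17.24% − 9.54%) / (2.01 − 0.80) = 6.3636%
R_f = 9.54% − 0.80 × 6.3636% = 4.4491%
β_Orrin = Cov / Var(R_m) = 0.03157 / 0.01660 = 1.9018
E(R_Orrin) = R_f + β × MRP = 4.4491% + 1.9018 × 6.3636% = 16.55%

16.55%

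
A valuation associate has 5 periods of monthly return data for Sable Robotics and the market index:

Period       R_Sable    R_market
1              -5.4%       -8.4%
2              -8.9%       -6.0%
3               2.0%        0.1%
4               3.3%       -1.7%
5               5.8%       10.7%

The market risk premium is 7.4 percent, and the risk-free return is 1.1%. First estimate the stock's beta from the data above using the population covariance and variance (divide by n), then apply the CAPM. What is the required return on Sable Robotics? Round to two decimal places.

Mean R_i = (-5.4 − 8.9 + 2.0 + 3.3 + 5.8) / 5 = -0.6400%
Mean R_m = (-8.4 − 6.0 + 0.1 − 1.7 + 10.7) / 5 = -1.0600%
Σ(R_i − R̄_i)(R_m − R̄_m) = 152.0180  ⇒  Cov = 152.0180 / 5 = 30.4036
Σ(R_m − R̄_m)² = 218.3320  ⇒  Var(R_m) = 218.3320 / 5 = 43.6664
β = Cov / Var(R_m) = 30.4036 / 43.6664 = 0.6963
E(R) = R_f + β × MRP = 1.1% + 0.6963 × 7.4% = 6.25%

6.25%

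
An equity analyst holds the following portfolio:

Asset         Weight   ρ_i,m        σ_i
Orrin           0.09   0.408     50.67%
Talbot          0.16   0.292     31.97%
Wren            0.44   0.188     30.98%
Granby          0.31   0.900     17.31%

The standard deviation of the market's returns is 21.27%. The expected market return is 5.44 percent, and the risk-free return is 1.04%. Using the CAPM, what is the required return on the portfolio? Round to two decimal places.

3.26%

β_Orrin = 0.408 × 50.67% / 21.27% = 0.9719
β_Talbot = 0.292 × 31.97% / 21.27% = 0.4389
β_Wren = 0.188 × 30.98% / 21.27% = 0.2738
β_Granby = 0.900 × 17.31% / 21.27% = 0.7324
β_P = Σ w_i β_i = 0.09×0.9719 + 0.16×0.4389 + 0.44×0.2738 + 0.31×0.7324 = 0.5052
MRP = 5.44% − 1.04% = 4.40%
E(R_P) = R_f + β_P × MRP = 1.04% + 0.5052 × 4.40% = 3.26%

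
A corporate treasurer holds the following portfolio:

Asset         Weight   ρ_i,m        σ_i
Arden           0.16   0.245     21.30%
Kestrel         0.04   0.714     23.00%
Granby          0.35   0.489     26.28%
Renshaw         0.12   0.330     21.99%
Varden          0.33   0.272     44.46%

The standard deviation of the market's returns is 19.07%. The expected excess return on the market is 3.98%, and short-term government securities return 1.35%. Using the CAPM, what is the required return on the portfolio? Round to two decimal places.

β_Arden = 0.245 × 21.30% / 19.07% = 0.2736
β_Kestrel = 0.714 × 23.00% / 19.07% = 0.8611
β_Granby = 0.489 × 26.28% / 19.07% = 0.6739
β_Renshaw = 0.330 × 21.99% / 19.07% = 0.3805
β_Varden = 0.272 × 44.46% / 19.07% = 0.6341
β_P = Σ w_i β_i = 0.16×0.2736 + 0.04×0.8611 + 0.35×0.6739 + 0.12×0.3805 + 0.33×0.6341 = 0.5690
E(R_P) = R_f + β_P × MRP = 1.35% + 0.5690 × 3.98% = 3.61%

3.61%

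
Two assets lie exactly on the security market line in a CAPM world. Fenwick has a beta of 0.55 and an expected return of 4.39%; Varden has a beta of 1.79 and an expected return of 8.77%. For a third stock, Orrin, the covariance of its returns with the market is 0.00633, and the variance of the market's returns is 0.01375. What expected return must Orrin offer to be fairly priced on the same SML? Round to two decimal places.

4.07%

MRP = (8.77% − 4.39%) / (1.79 − 0.55) = 3.5323%
R_f = 4.39% − 0.55 × 3.5323% = 2.4472%
β_Orrin = Cov / Var(R_m) = 0.00633 / 0.01375 = 0.4604
E(R_Orrin) = R_f + β × MRP = 2.4472% + 0.4604 × 3.5323% = 4.07%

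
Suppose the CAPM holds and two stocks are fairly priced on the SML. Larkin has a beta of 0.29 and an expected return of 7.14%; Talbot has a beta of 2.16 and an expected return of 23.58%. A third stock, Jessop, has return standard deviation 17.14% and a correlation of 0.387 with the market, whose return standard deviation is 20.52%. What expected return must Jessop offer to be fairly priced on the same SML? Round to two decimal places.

7.43%

MRP = (23.58% − 7.14%) / (2.16 − 0.29) = 8.7914%
R_f = 7.14% − 0.29 × 8.7914% = 4.5905%
β_Jessop = ρ·σ_i/σ_m = 0.387 × 17.14 / 20.52 = 0.3233
E(R_Jessop) = R_f + β × MRP = 4.5905% + 0.3233 × 8.7914% = 7.43%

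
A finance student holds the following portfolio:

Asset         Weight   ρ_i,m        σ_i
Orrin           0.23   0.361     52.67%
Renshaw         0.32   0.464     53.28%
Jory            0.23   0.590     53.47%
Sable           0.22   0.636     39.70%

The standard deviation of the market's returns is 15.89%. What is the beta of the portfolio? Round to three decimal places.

β_Orrin = 0.361 × 52.67% / 15.89% = 1.1966
β_Renshaw = 0.464 × 53.28% / 15.89% = 1.5558
β_Jory = 0.590 × 53.47% / 15.89% = 1.9854
β_Sable = 0.636 × 39.70% / 15.89% = 1.5890
β_P = Σ w_i β_i = 0.23×1.1966 + 0.32×1.5558 + 0.23×1.9854 + 0.22×1.5890 = 1.5793

1.579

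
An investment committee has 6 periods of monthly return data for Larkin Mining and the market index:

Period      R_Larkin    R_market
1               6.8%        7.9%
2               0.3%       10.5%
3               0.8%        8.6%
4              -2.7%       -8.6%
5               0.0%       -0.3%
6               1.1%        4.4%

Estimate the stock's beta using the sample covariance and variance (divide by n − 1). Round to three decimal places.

Mean R_i = (6.8 + 0.3 + 0.8 − 2.7 + 0.0 + 1.1) / 6 = 1.0500%
Mean R_m = (7.9 + 10.5 + 8.6 − 8.6 − 0.3 + 4.4) / 6 = 3.7500%
Σ(R_i − R̄_i)(R_m − R̄_m) = 68.1850  ⇒  Cov = 68.1850 / 5 = 13.6370
Σ(R_m − R̄_m)² = 255.6550  ⇒  Var(R_m) = 255.6550 / 5 = 51.1310
β = Cov / Var(R_m) = 13.6370 / 51.1310 = 0.2667

0.267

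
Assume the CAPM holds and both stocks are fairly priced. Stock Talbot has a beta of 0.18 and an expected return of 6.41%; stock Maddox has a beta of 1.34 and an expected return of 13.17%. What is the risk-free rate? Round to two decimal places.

Both satisfy E(R) = R_f + β·MRP, so the slope of the SML is
MRP = (13.17% − 6.41%) / (1.34 − 0.18) = 6.76% / 1.16 = 5.8276%
R_f = E(R_Talbot) − β_Talbot·MRP = 6.41% − 0.18 × 5.8276% = 5.3610%

5.36%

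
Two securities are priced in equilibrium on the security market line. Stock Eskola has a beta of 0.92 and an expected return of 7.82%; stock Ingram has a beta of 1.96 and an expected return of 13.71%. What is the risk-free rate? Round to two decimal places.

2.61%

Both satisfy E(R) = R_f + β·MRP, so the slope of the SML is
MRP = (13.71% − 7.82%) / (1.96 − 0.92) = 5.89% / 1.04 = 5.6635%
R_f = E(R_Eskola) − β_Eskola·MRP = 7.82% − 0.92 × 5.6635% = 2.6096%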